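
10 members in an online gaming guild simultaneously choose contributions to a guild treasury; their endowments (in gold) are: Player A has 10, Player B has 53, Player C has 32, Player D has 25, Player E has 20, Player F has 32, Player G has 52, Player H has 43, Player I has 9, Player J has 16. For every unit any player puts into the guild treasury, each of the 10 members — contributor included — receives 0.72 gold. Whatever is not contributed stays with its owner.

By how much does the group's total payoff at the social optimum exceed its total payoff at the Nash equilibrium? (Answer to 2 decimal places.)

The private return per contributed unit is 0.72 < 1 for everyone, so the Nash equilibrium is zero contribution and the group total is Σ E_j = 10 + 53 + 32 + 25 + 20 + 32 + 52 + 43 + 9 + 16 = 292.
Each contributed unit returns 7.200 to the group, so the social optimum is full contribution by everyone: group total = 7.200 × 292 = 2102.40.
Efficiency loss = (7.200 − 1) × 292 = 1810.40.

1810.40 gold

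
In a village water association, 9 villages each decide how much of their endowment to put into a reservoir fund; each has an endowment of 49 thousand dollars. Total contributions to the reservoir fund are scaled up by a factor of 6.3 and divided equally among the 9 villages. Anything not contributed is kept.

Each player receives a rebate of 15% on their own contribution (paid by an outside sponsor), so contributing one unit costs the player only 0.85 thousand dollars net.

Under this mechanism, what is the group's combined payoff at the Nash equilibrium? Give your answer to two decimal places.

441.00 thousand dollars

With the mechanism, a contributed unit returns (6.3/9) / 0.85 = 0.8235 per unit of net cost — still below 1 — so contributing 0 remains dominant for every player.
Everyone keeps their endowment and the group total is 9 × 49 = 441.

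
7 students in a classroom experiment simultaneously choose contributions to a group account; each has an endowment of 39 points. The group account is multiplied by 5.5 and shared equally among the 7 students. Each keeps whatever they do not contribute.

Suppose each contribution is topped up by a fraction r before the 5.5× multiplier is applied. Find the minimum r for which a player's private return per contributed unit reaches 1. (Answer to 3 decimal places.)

With matching at rate r, one contributed unit becomes (1 + r) in the group account and returns 5.5 × (1 + r) / 7 to the contributor.
Setting this equal to 1: 1 + r = 7/5.5 = 1.2727.
So the minimum matching rate is r = 1.2727 − 1 = 0.273.

0.273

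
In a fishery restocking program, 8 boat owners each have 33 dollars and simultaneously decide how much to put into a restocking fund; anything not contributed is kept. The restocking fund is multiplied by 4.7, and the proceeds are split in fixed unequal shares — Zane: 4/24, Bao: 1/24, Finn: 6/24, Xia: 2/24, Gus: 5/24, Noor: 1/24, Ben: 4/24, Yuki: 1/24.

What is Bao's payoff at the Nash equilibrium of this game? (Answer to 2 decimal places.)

39.46 dollars

A player with share s gets back 4.7·s per unit contributed, so full contribution is dominant for anyone with s > 1/4.7 = 0.2128 and zero contribution is dominant for anyone below.
Finn alone (share 6/24) is above the threshold, contributing 33; the remaining 7 contribute 0. Total contributed: 33.
Bao keeps 33 and receives 4.7 × 33 × 1/24 = 6.46 from the restocking fund, for a payoff of 39.46.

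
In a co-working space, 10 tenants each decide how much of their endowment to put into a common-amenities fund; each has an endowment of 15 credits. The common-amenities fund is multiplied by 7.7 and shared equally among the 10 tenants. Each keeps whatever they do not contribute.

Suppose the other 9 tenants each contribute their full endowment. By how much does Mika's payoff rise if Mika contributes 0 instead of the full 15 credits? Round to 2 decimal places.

Switching from a contribution of 15 to 0 lets Mika keep an extra 15 credits, but lowers the common-amenities fund by 15, which costs Mika their own share of that drop: 7.7/10 × 15 = 11.55.
Net gain = 15 − 11.55 = 3.45. The private return per contributed unit (0.7700) is below 1, so free-riding is indeed the best response regardless of what the others do.

3.45 credits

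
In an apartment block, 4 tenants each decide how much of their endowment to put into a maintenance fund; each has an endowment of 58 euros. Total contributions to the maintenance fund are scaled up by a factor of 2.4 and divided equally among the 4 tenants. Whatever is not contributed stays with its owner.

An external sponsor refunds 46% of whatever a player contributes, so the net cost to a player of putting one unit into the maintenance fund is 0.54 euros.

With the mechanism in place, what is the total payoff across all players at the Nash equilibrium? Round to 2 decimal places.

663.52 euros

With the mechanism, a contributed unit returns (2.4/4) / 0.54 = 1.1111 per unit of net cost to the contributor — now above 1 — so contributing fully is weakly dominant for every player.
At the Nash equilibrium everyone contributes 58. Group total payoff = 4 × (58 × 0.46 + 2.4 × 58) = 663.52.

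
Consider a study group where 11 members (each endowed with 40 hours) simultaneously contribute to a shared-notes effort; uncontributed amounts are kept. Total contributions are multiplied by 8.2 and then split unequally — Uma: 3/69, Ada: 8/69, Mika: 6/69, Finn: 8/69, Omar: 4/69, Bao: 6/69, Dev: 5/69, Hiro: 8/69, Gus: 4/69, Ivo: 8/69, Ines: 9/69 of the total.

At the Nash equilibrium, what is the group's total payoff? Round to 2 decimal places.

728.00 hours

For player j, contributing a unit is worthwhile iff 8.2 × (j's share) ≥ 1, i.e. iff j's share is at least 0.1220.
Only Ines (9/69) clears that bar, contributing 40; the remaining 10 contribute 0. Total contributed: 40.
The shared-notes effort pays out 8.2 × 40 = 328.00 in total (split across the unequal shares, but the aggregate is all that matters for the group sum).
The 10 free-riders keep 40 each, adding 400. Group total = 400 + 328.00 = 728.00.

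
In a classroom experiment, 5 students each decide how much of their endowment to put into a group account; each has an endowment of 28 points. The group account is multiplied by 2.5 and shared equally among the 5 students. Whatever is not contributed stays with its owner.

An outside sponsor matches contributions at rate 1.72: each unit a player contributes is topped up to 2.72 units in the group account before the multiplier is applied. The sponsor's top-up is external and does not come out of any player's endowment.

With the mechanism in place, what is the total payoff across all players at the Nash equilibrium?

Under the mechanism each unit contributed yields 2.5 × 2.72 / 5 = 1.3600 back to its contributor per unit of net cost, which exceeds 1, making full contribution the dominant choice for everyone.
So the Nash equilibrium is full contribution by all 5; the group earns 2.5 × 2.72 × 140 = 952.00.

952.00 points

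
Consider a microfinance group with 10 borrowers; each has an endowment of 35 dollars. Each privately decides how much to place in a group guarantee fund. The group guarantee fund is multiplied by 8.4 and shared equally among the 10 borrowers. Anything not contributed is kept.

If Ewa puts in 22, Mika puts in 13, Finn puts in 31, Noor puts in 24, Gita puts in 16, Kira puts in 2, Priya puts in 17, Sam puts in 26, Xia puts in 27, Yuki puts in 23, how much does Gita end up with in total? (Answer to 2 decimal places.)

187.84 dollars

Total contributed: 22 + 13 + 31 + 24 + 16 + 2 + 17 + 26 + 27 + 23 = 201.
Each receives 8.4 × 201 / 10 = 168.84 from the group guarantee fund.
Gita keeps 35 − 16 = 19, so Gita's payoff is 19 + 168.84 = 187.84.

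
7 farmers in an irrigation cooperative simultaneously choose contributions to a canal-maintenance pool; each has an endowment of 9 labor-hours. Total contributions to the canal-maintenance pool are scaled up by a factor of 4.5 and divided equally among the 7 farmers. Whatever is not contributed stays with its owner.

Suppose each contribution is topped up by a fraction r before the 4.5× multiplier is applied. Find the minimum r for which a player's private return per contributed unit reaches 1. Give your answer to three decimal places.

0.556

With matching at rate r, one contributed unit becomes (1 + r) in the canal-maintenance pool and returns 4.5 × (1 + r) / 7 to the contributor.
Setting this equal to 1: 1 + r = 7/4.5 = 1.5556.
So the minimum matching rate is r = 1.5556 − 1 = 0.556.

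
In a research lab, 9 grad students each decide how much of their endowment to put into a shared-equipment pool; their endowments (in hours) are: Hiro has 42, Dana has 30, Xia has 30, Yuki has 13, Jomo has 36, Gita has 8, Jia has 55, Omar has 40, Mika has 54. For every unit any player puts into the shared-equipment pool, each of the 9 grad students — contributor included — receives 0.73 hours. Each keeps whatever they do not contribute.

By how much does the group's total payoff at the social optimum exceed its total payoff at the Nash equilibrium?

The private return per contributed unit is 0.73 < 1 for everyone, so the Nash equilibrium is zero contribution and the group total is Σ E_j = 42 + 30 + 30 + 13 + 36 + 8 + 55 + 40 + 54 = 308.
Each contributed unit returns 6.570 to the group, so the social optimum is full contribution by everyone: group total = 6.570 × 308 = 2023.56.
Efficiency loss = (6.570 − 1) × 308 = 1715.56.

1715.56 hours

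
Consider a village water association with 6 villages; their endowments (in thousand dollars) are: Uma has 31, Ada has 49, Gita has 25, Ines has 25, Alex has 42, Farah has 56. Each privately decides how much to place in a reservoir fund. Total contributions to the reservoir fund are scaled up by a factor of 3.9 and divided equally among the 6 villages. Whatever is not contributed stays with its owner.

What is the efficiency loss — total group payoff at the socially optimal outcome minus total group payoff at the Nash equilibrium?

The private return per contributed unit is 3.9/6 = 0.6500 < 1 for every player regardless of endowment, so the Nash equilibrium is zero contribution and the group total is Σ E_j = 31 + 49 + 25 + 25 + 42 + 56 = 228.
Each contributed unit returns 3.900 to the group, so the social optimum is full contribution by everyone: group total = 3.900 × 228 = 889.20.
Efficiency loss = (3.900 − 1) × 228 = 661.20.

661.20 thousand dollars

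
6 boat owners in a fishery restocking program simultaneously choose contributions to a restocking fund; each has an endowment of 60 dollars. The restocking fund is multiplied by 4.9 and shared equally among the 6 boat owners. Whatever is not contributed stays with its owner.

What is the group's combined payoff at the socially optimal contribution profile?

1764.00 dollars

Each contributed unit returns 4.900 to the group as a whole (0.8167 to each of 6 players), which exceeds 1, so the social optimum is full contribution: group total = 4.900 × 360 = 1764.00.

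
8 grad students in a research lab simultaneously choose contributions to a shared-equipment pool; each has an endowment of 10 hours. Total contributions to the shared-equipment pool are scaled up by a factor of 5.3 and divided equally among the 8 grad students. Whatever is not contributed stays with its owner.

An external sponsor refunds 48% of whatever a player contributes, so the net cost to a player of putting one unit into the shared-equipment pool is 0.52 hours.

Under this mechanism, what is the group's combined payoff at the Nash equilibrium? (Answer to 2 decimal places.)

The effective private return per unit is now (5.3/8) / 0.52 = 1.2740 > 1, so every player's dominant strategy flips to full contribution.
At the Nash equilibrium everyone contributes 10. Group total payoff = 8 × (10 × 0.48 + 5.3 × 10) = 462.40.

462.40 hours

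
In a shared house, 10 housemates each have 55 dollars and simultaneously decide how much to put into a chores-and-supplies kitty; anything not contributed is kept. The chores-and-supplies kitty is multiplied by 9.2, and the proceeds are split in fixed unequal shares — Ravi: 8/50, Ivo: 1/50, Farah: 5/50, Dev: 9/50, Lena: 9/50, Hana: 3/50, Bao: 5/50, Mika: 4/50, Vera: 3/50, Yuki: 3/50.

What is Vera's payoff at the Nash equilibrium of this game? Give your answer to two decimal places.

146.08 dollars

Each unit j contributes comes back to j as 9.2 × (j's share), so j prefers to contribute only if that share exceeds 1/9.2 = 0.1087; otherwise keeping the unit dominates.
Ravi, Dev and Lena are above the threshold, contributing 55 each; the remaining 7 contribute 0. Total contributed: 165.
Vera keeps 55 and receives 9.2 × 165 × 3/50 = 91.08 from the chores-and-supplies kitty, for a payoff of 146.08.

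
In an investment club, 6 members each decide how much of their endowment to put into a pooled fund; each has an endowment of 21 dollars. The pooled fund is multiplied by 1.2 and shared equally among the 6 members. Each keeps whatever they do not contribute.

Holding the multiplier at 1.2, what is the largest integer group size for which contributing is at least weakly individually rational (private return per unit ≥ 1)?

1

Private return per unit is 1.2/(group size), which is ≥ 1 whenever the group size is ≤ 1.2.
The largest such integer is 1.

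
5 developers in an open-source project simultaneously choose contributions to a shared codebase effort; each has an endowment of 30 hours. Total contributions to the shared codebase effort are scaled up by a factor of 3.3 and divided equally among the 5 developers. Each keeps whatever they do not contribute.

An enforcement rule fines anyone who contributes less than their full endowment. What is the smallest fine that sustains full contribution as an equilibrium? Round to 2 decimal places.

Given the others contribute fully, the best deviation is to contribute 0 (any partial contribution still incurs the fine and gives up units whose private return 0.6600 is below 1).
Deviating from 30 to 0 saves 30 hours but forfeits the deviator's share of the drop in the shared codebase effort: 3.3/5 × 30 = 19.80.
So the deviation gain is 30 − 19.80 = 10.20, and the fine must be at least 10.20 hours to wipe it out.

10.20 hours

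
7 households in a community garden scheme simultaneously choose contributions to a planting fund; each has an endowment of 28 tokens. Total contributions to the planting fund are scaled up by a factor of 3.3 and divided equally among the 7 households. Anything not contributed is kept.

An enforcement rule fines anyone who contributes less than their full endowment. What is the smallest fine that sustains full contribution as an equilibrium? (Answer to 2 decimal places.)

14.80 tokens

Given the others contribute fully, the best deviation is to contribute 0 (any partial contribution still incurs the fine and gives up units whose private return 0.4714 is below 1).
Deviating from 28 to 0 saves 28 tokens but forfeits the deviator's share of the drop in the planting fund: 3.3/7 × 28 = 13.20.
So the deviation gain is 28 − 13.20 = 14.80, and the fine must be at least 14.80 tokens to wipe it out.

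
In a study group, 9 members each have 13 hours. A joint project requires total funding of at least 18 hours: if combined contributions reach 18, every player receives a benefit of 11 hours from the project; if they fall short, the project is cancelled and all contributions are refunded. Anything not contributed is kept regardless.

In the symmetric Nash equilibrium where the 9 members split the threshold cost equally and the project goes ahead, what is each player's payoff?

22 hours

Equal share of the threshold: 18/9 = 2.
At this profile no one gains by cutting their contribution: any cut drops the total below 18, the project is cancelled, contributions are refunded, and the deviator ends with 13, which is less than 13 − 2 + 11 = 22. Contributing more than 2 just wastes the excess. So contributing exactly 2 is a best response.
Each player's payoff: 13 − 2 + 11 = 22.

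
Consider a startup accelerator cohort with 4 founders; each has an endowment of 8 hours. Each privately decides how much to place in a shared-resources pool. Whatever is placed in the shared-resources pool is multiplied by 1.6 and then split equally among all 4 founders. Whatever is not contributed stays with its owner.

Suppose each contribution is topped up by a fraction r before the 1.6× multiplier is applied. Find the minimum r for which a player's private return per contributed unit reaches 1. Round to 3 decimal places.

With matching at rate r, one contributed unit becomes (1 + r) in the shared-resources pool and returns 1.6 × (1 + r) / 4 to the contributor.
Setting this equal to 1: 1 + r = 4/1.6 = 2.5000.
So the minimum matching rate is r = 2.5000 − 1 = 1.500.

1.500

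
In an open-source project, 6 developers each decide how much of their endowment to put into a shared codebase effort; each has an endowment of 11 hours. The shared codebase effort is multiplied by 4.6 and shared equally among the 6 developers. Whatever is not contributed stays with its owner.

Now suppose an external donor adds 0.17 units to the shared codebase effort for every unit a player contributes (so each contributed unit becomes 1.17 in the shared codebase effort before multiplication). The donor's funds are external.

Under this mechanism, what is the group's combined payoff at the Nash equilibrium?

With the mechanism, a contributed unit returns 4.6 × 1.17 / 6 = 0.8970 per unit of net cost — still below 1 — so contributing 0 remains dominant for every player.
Everyone keeps their endowment and the group total is 6 × 11 = 66.

66.00 hours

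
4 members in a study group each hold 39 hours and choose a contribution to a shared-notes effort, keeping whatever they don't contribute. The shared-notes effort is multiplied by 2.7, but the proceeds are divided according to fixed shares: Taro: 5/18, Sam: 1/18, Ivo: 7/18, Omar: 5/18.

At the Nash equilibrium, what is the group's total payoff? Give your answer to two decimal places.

Each unit j contributes comes back to j as 2.7 × (j's share), so j prefers to contribute only if that share exceeds 1/2.7 = 0.3704; otherwise keeping the unit dominates.
Ivo alone (share 7/18) is above the threshold, contributing 39; the remaining 3 contribute 0. Total contributed: 39.
The shared-notes effort pays out 2.7 × 39 = 105.30 in total (split across the unequal shares, but the aggregate is all that matters for the group sum).
The 3 free-riders keep 39 each, adding 117. Group total = 117 + 105.30 = 222.30.

222.30 hours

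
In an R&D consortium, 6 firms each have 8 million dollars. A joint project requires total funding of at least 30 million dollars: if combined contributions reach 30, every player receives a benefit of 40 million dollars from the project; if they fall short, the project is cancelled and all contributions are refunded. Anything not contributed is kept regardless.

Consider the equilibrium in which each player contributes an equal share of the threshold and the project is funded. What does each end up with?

Equal share of the threshold: 30/6 = 5.
At this profile no one gains by cutting their contribution: any cut drops the total below 30, the project is cancelled, contributions are refunded, and the deviator ends with 8, which is less than 8 − 5 + 40 = 43. Contributing more than 5 just wastes the excess. So contributing exactly 5 is a best response.
Each player's payoff: 8 − 5 + 40 = 43.

43 million dollars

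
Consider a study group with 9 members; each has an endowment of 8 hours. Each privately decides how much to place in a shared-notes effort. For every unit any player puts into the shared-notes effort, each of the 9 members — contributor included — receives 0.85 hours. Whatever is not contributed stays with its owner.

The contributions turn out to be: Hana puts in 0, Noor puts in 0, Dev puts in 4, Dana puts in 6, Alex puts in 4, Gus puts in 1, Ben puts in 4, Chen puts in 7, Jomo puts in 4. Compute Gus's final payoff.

Total contributed: 0 + 0 + 4 + 6 + 4 + 1 + 4 + 7 + 4 = 30.
Each receives 0.85 × 30 = 25.50 from the shared-notes effort.
Gus keeps 8 − 1 = 7, so Gus's payoff is 7 + 25.50 = 32.50.

32.50 hours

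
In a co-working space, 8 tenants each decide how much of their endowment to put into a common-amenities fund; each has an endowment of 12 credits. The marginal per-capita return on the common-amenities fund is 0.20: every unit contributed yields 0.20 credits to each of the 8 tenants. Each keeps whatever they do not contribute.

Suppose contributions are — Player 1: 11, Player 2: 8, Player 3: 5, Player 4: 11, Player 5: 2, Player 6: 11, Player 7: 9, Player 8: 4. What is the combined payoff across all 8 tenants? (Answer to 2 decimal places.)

Total contributed: 11 + 8 + 5 + 11 + 2 + 11 + 9 + 4 = 61; total kept: 8 × 12 − 61 = 35.
The common-amenities fund pays out 0.20 × 8 × 61 = 97.60 in aggregate.
Group total = 35 + 97.60 = 132.60.

132.60 credits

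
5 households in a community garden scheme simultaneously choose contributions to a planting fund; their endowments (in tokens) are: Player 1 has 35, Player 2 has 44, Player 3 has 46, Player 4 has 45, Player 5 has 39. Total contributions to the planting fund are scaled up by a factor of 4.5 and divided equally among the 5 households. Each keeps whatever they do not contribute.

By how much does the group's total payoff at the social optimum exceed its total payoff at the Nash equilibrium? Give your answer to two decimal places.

731.50 tokens

The private return per contributed unit is 4.5/5 = 0.9000 < 1 for every player regardless of endowment, so the Nash equilibrium is zero contribution and the group total is Σ E_j = 35 + 44 + 46 + 45 + 39 = 209.
Each contributed unit returns 4.500 to the group, so the social optimum is full contribution by everyone: group total = 4.500 × 209 = 940.50.
Efficiency loss = (4.500 − 1) × 209 = 731.50.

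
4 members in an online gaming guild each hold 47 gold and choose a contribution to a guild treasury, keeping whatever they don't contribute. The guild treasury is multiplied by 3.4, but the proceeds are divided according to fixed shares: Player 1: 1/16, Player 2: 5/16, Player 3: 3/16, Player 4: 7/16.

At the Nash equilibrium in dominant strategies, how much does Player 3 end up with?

106.93 gold

For player j, contributing a unit is worthwhile iff 3.4 × (j's share) ≥ 1, i.e. iff j's share is at least 0.2941.
The shares above 0.2941 belong to Player 2 and Player 4, contributing 47 each; the remaining 2 contribute 0. Total contributed: 94.
Player 3 keeps 47 and receives 3.4 × 94 × 3/16 = 59.93 from the guild treasury, for a payoff of 106.93.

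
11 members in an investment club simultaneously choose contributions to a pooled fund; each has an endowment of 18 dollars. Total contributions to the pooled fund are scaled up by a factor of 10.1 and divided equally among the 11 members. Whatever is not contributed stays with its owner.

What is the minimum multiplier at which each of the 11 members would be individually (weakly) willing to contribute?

11

A contributed unit returns (multiplier)/11 to its contributor.
This reaches 1 exactly when the multiplier is 11.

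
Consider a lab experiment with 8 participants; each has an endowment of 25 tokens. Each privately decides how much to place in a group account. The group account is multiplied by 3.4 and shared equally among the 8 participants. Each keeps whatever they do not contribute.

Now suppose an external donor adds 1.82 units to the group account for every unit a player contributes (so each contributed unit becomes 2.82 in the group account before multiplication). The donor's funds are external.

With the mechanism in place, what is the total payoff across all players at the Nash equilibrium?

1917.60 tokens

With the mechanism, a contributed unit returns 3.4 × 2.82 / 8 = 1.1985 per unit of net cost to the contributor — now above 1 — so contributing fully is weakly dominant for every player.
At the Nash equilibrium everyone contributes 25. Group total payoff = 3.4 × 2.82 × 200 = 1917.60.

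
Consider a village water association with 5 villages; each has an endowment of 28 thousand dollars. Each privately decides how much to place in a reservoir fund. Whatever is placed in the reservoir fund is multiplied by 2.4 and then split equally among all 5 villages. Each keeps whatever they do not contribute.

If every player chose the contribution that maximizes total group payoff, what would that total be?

Each contributed unit returns 2.400 to the group as a whole (0.4800 to each of 5 players), which exceeds 1, so the social optimum is full contribution: group total = 2.400 × 140 = 336.00.

336.00 thousand dollars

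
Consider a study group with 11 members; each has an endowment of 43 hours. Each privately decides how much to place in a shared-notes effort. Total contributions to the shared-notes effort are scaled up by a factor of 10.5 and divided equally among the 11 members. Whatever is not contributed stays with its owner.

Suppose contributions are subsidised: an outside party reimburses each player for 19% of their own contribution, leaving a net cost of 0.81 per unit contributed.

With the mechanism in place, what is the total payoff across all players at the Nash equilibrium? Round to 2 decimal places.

5056.37 hours

The effective private return per unit is now (10.5/11) / 0.81 = 1.1785 > 1, so every player's dominant strategy flips to full contribution.
At the Nash equilibrium everyone contributes 43. Group total payoff = 11 × (43 × 0.19 + 10.5 × 43) = 5056.37.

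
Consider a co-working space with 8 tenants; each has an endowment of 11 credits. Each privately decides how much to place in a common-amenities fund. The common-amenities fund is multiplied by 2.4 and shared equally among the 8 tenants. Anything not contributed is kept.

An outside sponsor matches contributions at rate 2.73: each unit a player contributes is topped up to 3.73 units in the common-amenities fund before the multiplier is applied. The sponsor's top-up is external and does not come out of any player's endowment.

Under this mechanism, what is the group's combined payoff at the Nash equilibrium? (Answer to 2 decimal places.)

With the mechanism, a contributed unit returns 2.4 × 3.73 / 8 = 1.1190 per unit of net cost to the contributor — now above 1 — so contributing fully is weakly dominant for every player.
So the Nash equilibrium is full contribution by all 8; the group earns 2.4 × 3.73 × 88 = 787.78.

787.78 credits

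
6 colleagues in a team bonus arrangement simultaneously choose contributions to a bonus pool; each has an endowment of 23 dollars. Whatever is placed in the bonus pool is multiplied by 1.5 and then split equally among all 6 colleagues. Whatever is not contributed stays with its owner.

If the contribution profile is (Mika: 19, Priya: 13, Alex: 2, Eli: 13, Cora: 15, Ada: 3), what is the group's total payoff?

Total contributed: 19 + 13 + 2 + 13 + 15 + 3 = 65; total kept: 6 × 23 − 65 = 73.
The bonus pool pays out 1.5 × 65 = 97.50 in aggregate.
Group total = 73 + 97.50 = 170.50.

170.50 dollars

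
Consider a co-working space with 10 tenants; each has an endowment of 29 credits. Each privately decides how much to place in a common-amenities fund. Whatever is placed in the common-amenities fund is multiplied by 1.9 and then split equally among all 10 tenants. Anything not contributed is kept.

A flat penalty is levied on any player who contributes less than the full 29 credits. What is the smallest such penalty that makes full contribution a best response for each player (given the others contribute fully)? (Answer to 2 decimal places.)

23.49 credits

Given the others contribute fully, the best deviation is to contribute 0 (any partial contribution still incurs the fine and gives up units whose private return 0.1900 is below 1).
Deviating from 29 to 0 saves 29 credits but forfeits the deviator's share of the drop in the common-amenities fund: 1.9/10 × 29 = 5.51.
So the deviation gain is 29 − 5.51 = 23.49, and the fine must be at least 23.49 credits to wipe it out.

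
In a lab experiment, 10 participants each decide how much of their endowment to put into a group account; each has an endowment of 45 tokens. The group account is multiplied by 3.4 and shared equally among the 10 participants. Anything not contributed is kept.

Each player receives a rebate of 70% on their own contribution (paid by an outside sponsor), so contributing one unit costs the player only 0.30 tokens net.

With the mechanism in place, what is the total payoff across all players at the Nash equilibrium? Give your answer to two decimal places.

1845.00 tokens

With the mechanism, a contributed unit returns (3.4/10) / 0.30 = 1.1333 per unit of net cost to the contributor — now above 1 — so contributing fully is weakly dominant for every player.
At the Nash equilibrium everyone contributes 45. Group total payoff = 10 × (45 × 0.70 + 3.4 × 45) = 1845.00.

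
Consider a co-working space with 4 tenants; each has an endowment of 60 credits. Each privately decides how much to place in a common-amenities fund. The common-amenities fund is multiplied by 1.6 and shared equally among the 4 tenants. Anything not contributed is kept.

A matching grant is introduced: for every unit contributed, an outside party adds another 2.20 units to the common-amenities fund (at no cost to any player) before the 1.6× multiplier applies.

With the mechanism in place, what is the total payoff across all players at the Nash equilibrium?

1228.80 credits

With the mechanism, a contributed unit returns 1.6 × 3.20 / 4 = 1.2800 per unit of net cost to the contributor — now above 1 — so contributing fully is weakly dominant for every player.
So the Nash equilibrium is full contribution by all 4; the group earns 1.6 × 3.20 × 240 = 1228.80.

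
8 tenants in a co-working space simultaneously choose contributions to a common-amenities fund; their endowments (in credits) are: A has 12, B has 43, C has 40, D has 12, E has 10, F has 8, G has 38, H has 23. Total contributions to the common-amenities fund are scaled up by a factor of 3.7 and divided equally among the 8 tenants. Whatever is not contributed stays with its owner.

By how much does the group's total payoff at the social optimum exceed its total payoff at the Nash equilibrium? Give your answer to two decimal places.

The private return per contributed unit is 3.7/8 = 0.4625 < 1 for every player regardless of endowment, so the Nash equilibrium is zero contribution and the group total is Σ E_j = 12 + 43 + 40 + 12 + 10 + 8 + 38 + 23 = 186.
Each contributed unit returns 3.700 to the group, so the social optimum is full contribution by everyone: group total = 3.700 × 186 = 688.20.
Efficiency loss = (3.700 − 1) × 186 = 502.20.

502.20 credits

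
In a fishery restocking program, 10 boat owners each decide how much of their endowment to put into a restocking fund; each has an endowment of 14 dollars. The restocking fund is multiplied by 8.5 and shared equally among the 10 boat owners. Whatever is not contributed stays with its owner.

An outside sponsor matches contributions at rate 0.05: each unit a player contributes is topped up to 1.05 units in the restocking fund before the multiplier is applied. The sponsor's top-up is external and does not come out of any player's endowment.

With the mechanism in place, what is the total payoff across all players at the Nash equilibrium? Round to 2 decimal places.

The effective private return is 8.5 × 1.05 / 10 = 0.8925, which is still under 1, so the mechanism doesn't change anyone's dominant strategy: zero contribution.
Everyone keeps their endowment and the group total is 10 × 14 = 140.

140.00 dollars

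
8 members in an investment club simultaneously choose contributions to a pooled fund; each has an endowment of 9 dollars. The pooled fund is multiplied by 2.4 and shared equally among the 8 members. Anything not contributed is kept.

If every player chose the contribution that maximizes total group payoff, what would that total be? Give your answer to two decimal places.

Each contributed unit returns 2.400 to the group as a whole (0.3000 to each of 8 players), which exceeds 1, so the social optimum is full contribution: group total = 2.400 × 72 = 172.80.

172.80 dollars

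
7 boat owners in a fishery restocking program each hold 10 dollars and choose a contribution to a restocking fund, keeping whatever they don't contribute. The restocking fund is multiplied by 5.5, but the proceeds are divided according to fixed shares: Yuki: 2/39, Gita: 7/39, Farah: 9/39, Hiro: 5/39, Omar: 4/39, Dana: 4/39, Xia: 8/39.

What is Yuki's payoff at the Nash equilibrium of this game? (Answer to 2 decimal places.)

15.64 dollars

For player j, contributing a unit is worthwhile iff 5.5 × (j's share) ≥ 1, i.e. iff j's share is at least 0.1818.
The shares above 0.1818 belong to Farah and Xia, contributing 10 each; the remaining 5 contribute 0. Total contributed: 20.
Yuki keeps 10 and receives 5.5 × 20 × 2/39 = 5.64 from the restocking fund, for a payoff of 15.64.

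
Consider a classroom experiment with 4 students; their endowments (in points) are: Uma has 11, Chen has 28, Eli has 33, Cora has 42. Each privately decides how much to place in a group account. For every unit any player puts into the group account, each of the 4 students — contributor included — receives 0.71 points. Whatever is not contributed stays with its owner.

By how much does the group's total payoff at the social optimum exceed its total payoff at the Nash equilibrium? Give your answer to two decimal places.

209.76 points

The private return per contributed unit is 0.71 < 1 for everyone, so the Nash equilibrium is zero contribution and the group total is Σ E_j = 11 + 28 + 33 + 42 = 114.
Each contributed unit returns 2.840 to the group, so the social optimum is full contribution by everyone: group total = 2.840 × 114 = 323.76.
Efficiency loss = (2.840 − 1) × 114 = 209.76.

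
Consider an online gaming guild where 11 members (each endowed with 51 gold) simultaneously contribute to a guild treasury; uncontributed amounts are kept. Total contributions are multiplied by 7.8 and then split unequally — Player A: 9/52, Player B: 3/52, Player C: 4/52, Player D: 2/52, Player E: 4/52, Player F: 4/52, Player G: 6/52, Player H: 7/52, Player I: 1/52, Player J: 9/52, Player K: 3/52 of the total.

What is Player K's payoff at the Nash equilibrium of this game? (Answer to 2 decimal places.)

119.85 gold

Each unit j contributes comes back to j as 7.8 × (j's share), so j prefers to contribute only if that share exceeds 1/7.8 = 0.1282; otherwise keeping the unit dominates.
Player A, Player H and Player J clear that bar, contributing 51 each; the remaining 8 contribute 0. Total contributed: 153.
Player K keeps 51 and receives 7.8 × 153 × 3/52 = 68.85 from the guild treasury, for a payoff of 119.85.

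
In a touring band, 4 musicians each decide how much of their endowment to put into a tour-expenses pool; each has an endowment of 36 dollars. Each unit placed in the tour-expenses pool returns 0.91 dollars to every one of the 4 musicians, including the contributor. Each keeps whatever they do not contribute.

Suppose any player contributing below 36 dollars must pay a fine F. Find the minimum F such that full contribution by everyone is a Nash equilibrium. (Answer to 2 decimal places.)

Given the others contribute fully, the best deviation is to contribute 0 (any partial contribution still incurs the fine and gives up units whose private return 0.91 is below 1).
Deviating from 36 to 0 saves 36 dollars but forfeits the deviator's share of the drop in the tour-expenses pool: 0.91 × 36 = 32.76.
So the deviation gain is 36 − 32.76 = 3.24, and the fine must be at least 3.24 dollars to wipe it out.

3.24 dollars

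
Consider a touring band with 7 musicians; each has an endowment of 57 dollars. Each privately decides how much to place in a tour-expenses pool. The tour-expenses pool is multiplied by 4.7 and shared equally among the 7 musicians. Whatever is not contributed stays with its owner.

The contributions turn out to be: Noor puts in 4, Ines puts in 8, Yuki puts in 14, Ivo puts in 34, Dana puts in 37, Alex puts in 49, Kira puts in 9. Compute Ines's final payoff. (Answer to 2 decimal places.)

Total contributed: 4 + 8 + 14 + 34 + 37 + 49 + 9 = 155.
Each receives 4.7 × 155 / 7 = 104.07 from the tour-expenses pool.
Ines keeps 57 − 8 = 49, so Ines's payoff is 49 + 104.07 = 153.07.

153.07 dollars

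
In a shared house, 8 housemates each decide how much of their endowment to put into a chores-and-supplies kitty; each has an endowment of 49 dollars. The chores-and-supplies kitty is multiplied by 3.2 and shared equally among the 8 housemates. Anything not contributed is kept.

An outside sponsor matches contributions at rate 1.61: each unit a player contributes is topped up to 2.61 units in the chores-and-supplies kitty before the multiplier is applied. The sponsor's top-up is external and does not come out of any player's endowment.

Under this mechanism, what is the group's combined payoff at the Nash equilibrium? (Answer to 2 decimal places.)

3273.98 dollars

Under the mechanism each unit contributed yields 3.2 × 2.61 / 8 = 1.0440 back to its contributor per unit of net cost, which exceeds 1, making full contribution the dominant choice for everyone.
So the Nash equilibrium is full contribution by all 8; the group earns 3.2 × 2.61 × 392 = 3273.98.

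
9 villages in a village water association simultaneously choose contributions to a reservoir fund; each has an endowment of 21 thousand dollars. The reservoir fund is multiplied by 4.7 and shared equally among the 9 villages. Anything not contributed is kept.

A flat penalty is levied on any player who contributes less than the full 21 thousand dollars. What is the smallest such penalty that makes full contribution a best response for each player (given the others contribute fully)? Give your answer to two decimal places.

10.03 thousand dollars

Given the others contribute fully, the best deviation is to contribute 0 (any partial contribution still incurs the fine and gives up units whose private return 0.5222 is below 1).
Deviating from 21 to 0 saves 21 thousand dollars but forfeits the deviator's share of the drop in the reservoir fund: 4.7/9 × 21 = 10.97.
So the deviation gain is 21 − 10.97 = 10.03, and the fine must be at least 10.03 thousand dollars to wipe it out.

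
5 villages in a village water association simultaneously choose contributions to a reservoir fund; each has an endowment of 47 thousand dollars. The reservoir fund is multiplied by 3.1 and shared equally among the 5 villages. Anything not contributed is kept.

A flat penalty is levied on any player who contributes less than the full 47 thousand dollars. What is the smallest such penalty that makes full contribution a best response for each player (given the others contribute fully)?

Given the others contribute fully, the best deviation is to contribute 0 (any partial contribution still incurs the fine and gives up units whose private return 0.6200 is below 1).
Deviating from 47 to 0 saves 47 thousand dollars but forfeits the deviator's share of the drop in the reservoir fund: 3.1/5 × 47 = 29.14.
So the deviation gain is 47 − 29.14 = 17.86, and the fine must be at least 17.86 thousand dollars to wipe it out.

17.86 thousand dollars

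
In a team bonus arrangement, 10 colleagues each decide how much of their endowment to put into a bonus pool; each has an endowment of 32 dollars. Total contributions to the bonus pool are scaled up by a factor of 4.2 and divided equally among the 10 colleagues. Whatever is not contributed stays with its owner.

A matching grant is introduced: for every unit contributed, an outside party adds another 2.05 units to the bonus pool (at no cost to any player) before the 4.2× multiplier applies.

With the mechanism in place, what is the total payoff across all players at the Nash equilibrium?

With the mechanism, a contributed unit returns 4.2 × 3.05 / 10 = 1.2810 per unit of net cost to the contributor — now above 1 — so contributing fully is weakly dominant for every player.
So the Nash equilibrium is full contribution by all 10; the group earns 4.2 × 3.05 × 320 = 4099.20.

4099.20 dollars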